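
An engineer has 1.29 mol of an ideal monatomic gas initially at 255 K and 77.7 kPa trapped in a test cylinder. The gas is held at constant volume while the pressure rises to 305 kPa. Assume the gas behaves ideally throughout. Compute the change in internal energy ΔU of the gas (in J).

12000 J

V₁ = nRT₁/P₁ = 1.29×8.314×255/77.7 = 35.2 L.
Isochoric: V stays 35.2 L; P/T = const ⇒ T₂ = 1000 K, P₂ = 305 kPa.
For an ideal gas ΔU = nCvΔT with Cv = (3/2)R = 12.5 J/(mol·K).
ΔU = 1.29×12.5×(1000−255) = 12000 J.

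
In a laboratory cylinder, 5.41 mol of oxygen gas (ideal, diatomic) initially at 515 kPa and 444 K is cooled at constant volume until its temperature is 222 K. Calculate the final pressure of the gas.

V₁ = nRT₁/P₁ = 5.41×8.314×444/515 = 38.8 L.
Isochoric: V stays 38.8 L; P/T = const ⇒ T₂ = 222 K, P₂ = 258 kPa.

258 kPa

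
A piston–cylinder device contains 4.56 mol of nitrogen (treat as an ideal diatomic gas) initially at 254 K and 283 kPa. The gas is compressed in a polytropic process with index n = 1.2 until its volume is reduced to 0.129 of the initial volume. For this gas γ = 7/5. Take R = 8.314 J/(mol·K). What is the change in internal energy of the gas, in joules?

V₁ = nRT₁/P₁ = 4.56×8.314×254/283 = 34.0 L.
Polytropic n=1.2: T₂ = T₁(V₁/V₂)^(n−1) = 254×(7.75)^0.20 = 383 K; P₂ = P₁(V₁/V₂)^n = 3300 kPa.
For an ideal gas ΔU = nCvΔT with Cv = (5/2)R = 20.8 J/(mol·K).
ΔU = 4.56×20.8×(383−254) = 12200 J.

12200 J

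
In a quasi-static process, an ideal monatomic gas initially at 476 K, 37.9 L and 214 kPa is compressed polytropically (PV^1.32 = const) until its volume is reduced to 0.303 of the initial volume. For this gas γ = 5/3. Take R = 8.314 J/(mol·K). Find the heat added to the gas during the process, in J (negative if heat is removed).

-6130 J

n = P₁V₁/(RT₁) = 214×37.9/(8.314×476) = 2.05 mol.
Polytropic n=1.32: T₂ = T₁(V₁/V₂)^(n−1) = 476×(3.30)^0.32 = 698 K; P₂ = P₁(V₁/V₂)^n = 1030 kPa.
W = (P₁V₁−P₂V₂)/(n−1) = (214×37.9−1030×11.5)/0.32 = -11800 J.
ΔU = nCvΔT = 2.05×12.5×(698−476) = 5660 J.
Q = ΔU + W = -6130 J.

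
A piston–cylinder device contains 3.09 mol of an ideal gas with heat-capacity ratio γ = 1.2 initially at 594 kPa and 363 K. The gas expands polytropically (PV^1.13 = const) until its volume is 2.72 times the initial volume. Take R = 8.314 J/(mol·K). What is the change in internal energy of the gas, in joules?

V₁ = nRT₁/P₁ = 3.09×8.314×363/594 = 15.7 L.
Polytropic n=1.13: T₂ = T₁(V₁/V₂)^(n−1) = 363×(0.368)^0.13 = 319 K; P₂ = P₁(V₁/V₂)^n = 192 kPa.
For an ideal gas ΔU = nCvΔT with Cv = R/(γ−1) = 41.6 J/(mol·K).
ΔU = 3.09×41.6×(319−363) = -5690 J.

-5690 J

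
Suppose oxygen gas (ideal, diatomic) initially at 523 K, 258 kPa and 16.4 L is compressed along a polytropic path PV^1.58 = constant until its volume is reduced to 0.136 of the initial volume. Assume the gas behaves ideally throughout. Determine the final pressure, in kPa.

Polytropic n=1.58: T₂ = T₁(V₁/V₂)^(n−1) = 523×(7.35)^0.58 = 1660 K; P₂ = P₁(V₁/V₂)^n = 6030 kPa.

6030 kPa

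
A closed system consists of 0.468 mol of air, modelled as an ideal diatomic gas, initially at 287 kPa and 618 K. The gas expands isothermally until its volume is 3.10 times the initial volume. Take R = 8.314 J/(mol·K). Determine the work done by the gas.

2720 J

V₁ = nRT₁/P₁ = 0.468×8.314×618/287 = 8.38 L.
Isothermal: T stays 618 K; PV = const ⇒ V₂ = 26.0 L, P₂ = 92.6 kPa.
W = nRT ln(V₂/V₁) = 0.468×8.314×618×ln(3.10) = 2720 J.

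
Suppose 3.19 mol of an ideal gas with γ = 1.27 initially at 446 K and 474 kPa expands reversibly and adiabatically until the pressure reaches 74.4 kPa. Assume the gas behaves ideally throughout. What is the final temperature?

V₁ = nRT₁/P₁ = 3.19×8.314×446/474 = 25.0 L.
Adiabatic: T₂/T₁ = (P₂/P₁)^((γ−1)/γ) ⇒ T₂ = 446×(0.157)^0.213 = 301 K; V₂ = 107 L.

301 K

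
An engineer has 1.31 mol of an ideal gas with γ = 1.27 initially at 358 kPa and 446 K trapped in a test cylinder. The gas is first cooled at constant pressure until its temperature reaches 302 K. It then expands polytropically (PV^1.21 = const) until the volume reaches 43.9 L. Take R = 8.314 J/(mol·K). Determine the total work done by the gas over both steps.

V₁ = nRT₁/P₁ = 1.31×8.314×446/358 = 13.6 L.
Step 1 — Isobaric: P stays 358 kPa; V/T = const ⇒ T₂ = 302 K, V₂ = 9.19 L.
W = PΔV = 358×(9.19−13.6) kPa·L = -1570 J.
ΔU = nCvΔT = 1.31×30.8×(302−446) = -5810 J.
Q = ΔU + W = nCpΔT = -7380 J.
State after step 1: P = 358 kPa, V = 9.19 L, T = 302 K.
Step 2 — Polytropic n=1.21: T₂ = T₁(V₁/V₂)^(n−1) = 302×(0.209)^0.21 = 217 K; P₂ = P₁(V₁/V₂)^n = 53.9 kPa.
W = (P₁V₁−P₂V₂)/(n−1) = (358×9.19−53.9×43.9)/0.21 = 4380 J.
ΔU = nCvΔT = 1.31×30.8×(217−302) = -3410 J.
Q = ΔU + W = 974 J.
Net over both steps: W = 2820 J, Q = -6400 J, ΔU = -9220 J.

2820 J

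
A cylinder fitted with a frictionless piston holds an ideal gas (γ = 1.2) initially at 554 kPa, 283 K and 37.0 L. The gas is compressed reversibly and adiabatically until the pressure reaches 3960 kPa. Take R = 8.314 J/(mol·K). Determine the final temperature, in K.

393 K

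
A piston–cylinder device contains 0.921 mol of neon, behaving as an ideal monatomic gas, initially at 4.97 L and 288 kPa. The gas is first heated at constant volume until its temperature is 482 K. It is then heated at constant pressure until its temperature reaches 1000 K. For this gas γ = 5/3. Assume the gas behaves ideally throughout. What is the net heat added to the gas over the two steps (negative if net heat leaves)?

13300 J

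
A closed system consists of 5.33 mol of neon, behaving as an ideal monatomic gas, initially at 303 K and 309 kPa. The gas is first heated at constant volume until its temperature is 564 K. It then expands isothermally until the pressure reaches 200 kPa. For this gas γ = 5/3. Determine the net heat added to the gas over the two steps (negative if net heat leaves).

V₁ = nRT₁/P₁ = 5.33×8.314×303/309 = 43.5 L.
Step 1 — Isochoric: V stays 43.5 L; P/T = const ⇒ T₂ = 564 K, P₂ = 575 kPa.
W = 0 (no volume change).
ΔU = nCvΔT = 5.33×12.5×(564−303) = 17300 J.
Q = ΔU = 17300 J.
State after step 1: P = 575 kPa, V = 43.5 L, T = 564 K.
Step 2 — Isothermal: T stays 564 K; PV = const ⇒ V₂ = 125 L, P₂ = 200 kPa.
ΔU = 0 (ideal gas, T constant).
W = nRT ln(V₂/V₁) = 5.33×8.314×564×ln(2.88) = 26400 J.
Q = ΔU + W = 26400 J.
Net over both steps: W = 26400 J, Q = 43700 J, ΔU = 17300 J.

43700 J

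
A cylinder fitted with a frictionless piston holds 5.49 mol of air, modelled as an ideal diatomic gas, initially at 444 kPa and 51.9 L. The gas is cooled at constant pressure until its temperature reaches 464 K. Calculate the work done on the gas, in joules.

T₁ = P₁V₁/(nR) = 444×51.9/(5.49×8.314) = 505 K.
Isobaric: P stays 444 kPa; V/T = const ⇒ T₂ = 464 K, V₂ = 47.7 L.
W = PΔV = 444×(47.7−51.9) kPa·L = -1860 J.
Work done on the gas = −W_by = 1860 J.

1860 J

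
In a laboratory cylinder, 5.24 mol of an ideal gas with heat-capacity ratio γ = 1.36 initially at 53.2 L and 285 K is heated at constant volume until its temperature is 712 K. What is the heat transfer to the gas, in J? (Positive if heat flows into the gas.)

P₁ = nRT₁/V₁ = 5.24×8.314×285/53.2 = 233 kPa.
Isochoric: V stays 53.2 L; P/T = const ⇒ T₂ = 712 K, P₂ = 583 kPa.
W = 0 (no volume change).
ΔU = nCvΔT = 5.24×23.1×(712−285) = 51700 J.
Q = ΔU = 51700 J.

51700 J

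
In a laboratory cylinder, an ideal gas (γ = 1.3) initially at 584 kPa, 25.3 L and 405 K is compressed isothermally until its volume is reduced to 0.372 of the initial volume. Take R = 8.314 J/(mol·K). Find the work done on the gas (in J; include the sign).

14600 J

n = P₁V₁/(RT₁) = 584×25.3/(8.314×405) = 4.39 mol.
Isothermal: T stays 405 K; PV = const ⇒ V₂ = 9.41 L, P₂ = 1570 kPa.
W = nRT ln(V₂/V₁) = 4.39×8.314×405×ln(0.372) = -14600 J.
Work done on the gas = −W_by = 14600 J.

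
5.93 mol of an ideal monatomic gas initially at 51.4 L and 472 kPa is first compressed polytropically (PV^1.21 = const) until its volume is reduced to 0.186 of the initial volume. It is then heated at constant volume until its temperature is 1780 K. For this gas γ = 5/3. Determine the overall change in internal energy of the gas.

T₁ = P₁V₁/(nR) = 472×51.4/(5.93×8.314) = 492 K.
Step 1 — Polytropic n=1.21: T₂ = T₁(V₁/V₂)^(n−1) = 492×(5.38)^0.21 = 701 K; P₂ = P₁(V₁/V₂)^n = 3610 kPa.
W = (P₁V₁−P₂V₂)/(n−1) = (472×51.4−3610×9.56)/0.21 = -48900 J.
ΔU = nCvΔT = 5.93×12.5×(701−492) = 15400 J.
Q = ΔU + W = -33500 J.
State after step 1: P = 3610 kPa, V = 9.56 L, T = 701 K.
Step 2 — Isochoric: V stays 9.56 L; P/T = const ⇒ T₂ = 1780 K, P₂ = 9180 kPa.
W = 0 (no volume change).
ΔU = nCvΔT = 5.93×12.5×(1780−701) = 79800 J.
Q = ΔU = 79800 J.
Net over both steps: W = -48900 J, Q = 46300 J, ΔU = 95200 J.

95200 J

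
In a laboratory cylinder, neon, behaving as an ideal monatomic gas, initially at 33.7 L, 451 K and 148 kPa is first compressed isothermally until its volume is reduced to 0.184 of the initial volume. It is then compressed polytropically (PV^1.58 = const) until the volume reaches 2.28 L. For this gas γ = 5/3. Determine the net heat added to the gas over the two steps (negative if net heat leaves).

n = P₁V₁/(RT₁) = 148×33.7/(8.314×451) = 1.33 mol.
Step 1 — Isothermal: T stays 451 K; PV = const ⇒ V₂ = 6.20 L, P₂ = 804 kPa.
ΔU = 0 (ideal gas, T constant).
W = nRT ln(V₂/V₁) = 1.33×8.314×451×ln(0.184) = -8440 J.
Q = ΔU + W = -8440 J.
State after step 1: P = 804 kPa, V = 6.20 L, T = 451 K.
Step 2 — Polytropic n=1.58: T₂ = T₁(V₁/V₂)^(n−1) = 451×(2.72)^0.58 = 806 K; P₂ = P₁(V₁/V₂)^n = 3910 kPa.
W = (P₁V₁−P₂V₂)/(n−1) = (804×6.20−3910×2.28)/0.58 = -6760 J.
ΔU = nCvΔT = 1.33×12.5×(806−451) = 5880 J.
Q = ΔU + W = -879 J.
Net over both steps: W = -15200 J, Q = -9320 J, ΔU = 5880 J.

-9320 J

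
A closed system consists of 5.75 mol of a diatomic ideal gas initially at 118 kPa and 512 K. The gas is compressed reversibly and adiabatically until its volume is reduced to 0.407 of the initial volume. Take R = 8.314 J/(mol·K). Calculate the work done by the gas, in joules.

V₁ = nRT₁/P₁ = 5.75×8.314×512/118 = 207 L.
Adiabatic: TV^(γ−1) = const ⇒ T₂ = 512×(2.46)^0.400 = 734 K; PV^γ = const ⇒ P₂ = 415 kPa.
ΔU = nCvΔT = 5.75×20.8×(734−512) = 26500 J.
Q = 0 for an adiabatic process, so W = −ΔU = -26500 J.

-26500 J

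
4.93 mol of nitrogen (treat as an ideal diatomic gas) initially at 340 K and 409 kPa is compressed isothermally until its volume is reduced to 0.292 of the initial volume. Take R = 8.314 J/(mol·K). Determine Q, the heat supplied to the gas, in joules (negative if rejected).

-17200 J

V₁ = nRT₁/P₁ = 4.93×8.314×340/409 = 34.1 L.
Isothermal: T stays 340 K; PV = const ⇒ V₂ = 9.95 L, P₂ = 1400 kPa.
ΔU = 0 (ideal gas, T constant).
W = nRT ln(V₂/V₁) = 4.93×8.314×340×ln(0.292) = -17200 J.
Q = ΔU + W = -17200 J.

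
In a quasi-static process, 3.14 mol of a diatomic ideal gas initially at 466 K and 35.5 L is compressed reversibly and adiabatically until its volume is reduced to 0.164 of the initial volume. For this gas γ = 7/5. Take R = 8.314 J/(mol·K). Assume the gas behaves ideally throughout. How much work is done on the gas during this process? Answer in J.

32300 J

P₁ = nRT₁/V₁ = 3.14×8.314×466/35.5 = 343 kPa.
Adiabatic: TV^(γ−1) = const ⇒ T₂ = 466×(6.10)^0.400 = 960 K; PV^γ = const ⇒ P₂ = 4310 kPa.
ΔU = nCvΔT = 3.14×20.8×(960−466) = 32300 J.
Q = 0 for an adiabatic process, so W = −ΔU = -32300 J.
Work done on the gas = −W_by = 32300 J.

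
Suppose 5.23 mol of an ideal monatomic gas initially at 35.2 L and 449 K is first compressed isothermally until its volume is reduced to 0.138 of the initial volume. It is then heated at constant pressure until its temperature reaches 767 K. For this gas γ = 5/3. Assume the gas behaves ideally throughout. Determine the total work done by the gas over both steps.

-24800 J

P₁ = nRT₁/V₁ = 5.23×8.314×449/35.2 = 555 kPa.
Step 1 — Isothermal: T stays 449 K; PV = const ⇒ V₂ = 4.86 L, P₂ = 4020 kPa.
ΔU = 0 (ideal gas, T constant).
W = nRT ln(V₂/V₁) = 5.23×8.314×449×ln(0.138) = -38700 J.
Q = ΔU + W = -38700 J.
State after step 1: P = 4020 kPa, V = 4.86 L, T = 449 K.
Step 2 — Isobaric: P stays 4020 kPa; V/T = const ⇒ T₂ = 767 K, V₂ = 8.30 L.
W = PΔV = 4020×(8.30−4.86) kPa·L = 13800 J.
ΔU = nCvΔT = 5.23×12.5×(767−449) = 20700 J.
Q = ΔU + W = nCpΔT = 34600 J.
Net over both steps: W = -24800 J, Q = -4100 J, ΔU = 20700 J.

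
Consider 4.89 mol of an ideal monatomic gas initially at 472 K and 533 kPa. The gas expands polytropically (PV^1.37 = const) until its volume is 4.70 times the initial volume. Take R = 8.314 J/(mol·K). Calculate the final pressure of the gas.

64.0 kPa

V₁ = nRT₁/P₁ = 4.89×8.314×472/533 = 36.0 L.
Polytropic n=1.37: T₂ = T₁(V₁/V₂)^(n−1) = 472×(0.213)^0.37 = 266 K; P₂ = P₁(V₁/V₂)^n = 64.0 kPa.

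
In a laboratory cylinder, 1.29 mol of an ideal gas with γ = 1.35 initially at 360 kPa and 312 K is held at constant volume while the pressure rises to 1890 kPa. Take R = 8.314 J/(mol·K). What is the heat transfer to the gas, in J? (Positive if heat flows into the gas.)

V₁ = nRT₁/P₁ = 1.29×8.314×312/360 = 9.30 L.
Isochoric: V stays 9.30 L; P/T = const ⇒ T₂ = 1640 K, P₂ = 1890 kPa.
W = 0 (no volume change).
ΔU = nCvΔT = 1.29×23.8×(1640−312) = 40600 J.
Q = ΔU = 40600 J.

40600 J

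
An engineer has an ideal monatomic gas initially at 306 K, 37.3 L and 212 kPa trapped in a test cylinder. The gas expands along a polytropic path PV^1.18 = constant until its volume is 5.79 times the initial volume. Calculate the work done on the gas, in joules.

n = P₁V₁/(RT₁) = 212×37.3/(8.314×306) = 3.11 mol.
Polytropic n=1.18: T₂ = T₁(V₁/V₂)^(n−1) = 306×(0.173)^0.18 = 223 K; P₂ = P₁(V₁/V₂)^n = 26.7 kPa.
W = (P₁V₁−P₂V₂)/(n−1) = (212×37.3−26.7×216)/0.18 = 11900 J.
Work done on the gas = −W_by = -11900 J.

-11900 J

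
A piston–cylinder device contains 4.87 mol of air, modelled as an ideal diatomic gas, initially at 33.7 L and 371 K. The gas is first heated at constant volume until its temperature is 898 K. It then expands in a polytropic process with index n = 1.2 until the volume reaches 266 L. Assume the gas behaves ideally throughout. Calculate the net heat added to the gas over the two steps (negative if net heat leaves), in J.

P₁ = nRT₁/V₁ = 4.87×8.314×371/33.7 = 446 kPa.
Step 1 — Isochoric: V stays 33.7 L; P/T = const ⇒ T₂ = 898 K, P₂ = 1080 kPa.
W = 0 (no volume change).
ΔU = nCvΔT = 4.87×20.8×(898−371) = 53300 J.
Q = ΔU = 53300 J.
State after step 1: P = 1080 kPa, V = 33.7 L, T = 898 K.
Step 2 — Polytropic n=1.2: T₂ = T₁(V₁/V₂)^(n−1) = 898×(0.127)^0.20 = 594 K; P₂ = P₁(V₁/V₂)^n = 90.4 kPa.
W = (P₁V₁−P₂V₂)/(n−1) = (1080×33.7−90.4×266)/0.20 = 61500 J.
ΔU = nCvΔT = 4.87×20.8×(594−898) = -30800 J.
Q = ΔU + W = 30800 J.
Net over both steps: W = 61500 J, Q = 84100 J, ΔU = 22600 J.

84100 J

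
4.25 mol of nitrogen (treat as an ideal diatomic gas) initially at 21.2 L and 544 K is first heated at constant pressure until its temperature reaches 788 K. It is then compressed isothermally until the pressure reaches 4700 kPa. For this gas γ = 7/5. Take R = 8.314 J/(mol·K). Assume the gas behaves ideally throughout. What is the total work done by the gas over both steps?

P₁ = nRT₁/V₁ = 4.25×8.314×544/21.2 = 907 kPa.
Step 1 — Isobaric: P stays 907 kPa; V/T = const ⇒ T₂ = 788 K, V₂ = 30.7 L.
W = PΔV = 907×(30.7−21.2) kPa·L = 8620 J.
ΔU = nCvΔT = 4.25×20.8×(788−544) = 21600 J.
Q = ΔU + W = nCpΔT = 30200 J.
State after step 1: P = 907 kPa, V = 30.7 L, T = 788 K.
Step 2 — Isothermal: T stays 788 K; PV = const ⇒ V₂ = 5.92 L, P₂ = 4700 kPa.
ΔU = 0 (ideal gas, T constant).
W = nRT ln(V₂/V₁) = 4.25×8.314×788×ln(0.193) = -45800 J.
Q = ΔU + W = -45800 J.
Net over both steps: W = -37200 J, Q = -15600 J, ΔU = 21600 J.

-37200 J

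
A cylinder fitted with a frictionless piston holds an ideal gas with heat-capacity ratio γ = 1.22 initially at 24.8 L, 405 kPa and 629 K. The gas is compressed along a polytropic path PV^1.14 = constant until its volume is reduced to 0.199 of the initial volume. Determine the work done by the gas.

n = P₁V₁/(RT₁) = 405×24.8/(8.314×629) = 1.92 mol.
Polytropic n=1.14: T₂ = T₁(V₁/V₂)^(n−1) = 629×(5.03)^0.14 = 789 K; P₂ = P₁(V₁/V₂)^n = 2550 kPa.
W = (P₁V₁−P₂V₂)/(n−1) = (405×24.8−2550×4.94)/0.14 = -18200 J.

-18200 J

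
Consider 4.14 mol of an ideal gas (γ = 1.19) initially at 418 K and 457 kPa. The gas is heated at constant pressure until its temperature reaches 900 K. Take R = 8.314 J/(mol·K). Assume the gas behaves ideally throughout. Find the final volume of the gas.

67.8 L

V₁ = nRT₁/P₁ = 4.14×8.314×418/457 = 31.5 L.
Isobaric: P stays 457 kPa; V/T = const ⇒ T₂ = 900 K, V₂ = 67.8 L.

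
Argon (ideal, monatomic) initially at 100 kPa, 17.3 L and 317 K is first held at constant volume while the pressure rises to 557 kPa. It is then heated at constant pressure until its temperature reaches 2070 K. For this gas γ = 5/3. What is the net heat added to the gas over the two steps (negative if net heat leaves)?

16000 J

n = P₁V₁/(RT₁) = 100×17.3/(8.314×317) = 0.656 mol.
Step 1 — Isochoric: V stays 17.3 L; P/T = const ⇒ T₂ = 1770 K, P₂ = 557 kPa.
W = 0 (no volume change).
ΔU = nCvΔT = 0.656×12.5×(1770−317) = 11900 J.
Q = ΔU = 11900 J.
State after step 1: P = 557 kPa, V = 17.3 L, T = 1770 K.
Step 2 — Isobaric: P stays 557 kPa; V/T = const ⇒ T₂ = 2070 K, V₂ = 20.3 L.
W = PΔV = 557×(20.3−17.3) kPa·L = 1660 J.
ΔU = nCvΔT = 0.656×12.5×(2070−1770) = 2490 J.
Q = ΔU + W = nCpΔT = 4150 J.
Net over both steps: W = 1660 J, Q = 16000 J, ΔU = 14400 J.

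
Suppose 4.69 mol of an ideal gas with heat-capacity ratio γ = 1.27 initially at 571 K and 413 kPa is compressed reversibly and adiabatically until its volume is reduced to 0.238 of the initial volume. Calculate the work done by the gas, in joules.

V₁ = nRT₁/P₁ = 4.69×8.314×571/413 = 53.9 L.
Adiabatic: TV^(γ−1) = const ⇒ T₂ = 571×(4.20)^0.270 = 841 K; PV^γ = const ⇒ P₂ = 2560 kPa.
ΔU = nCvΔT = 4.69×30.8×(841−571) = 39000 J.
Q = 0 for an adiabatic process, so W = −ΔU = -39000 J.

-39000 J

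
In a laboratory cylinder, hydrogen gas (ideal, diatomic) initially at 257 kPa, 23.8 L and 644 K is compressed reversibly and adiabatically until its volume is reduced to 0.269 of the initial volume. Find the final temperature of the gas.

Adiabatic: TV^(γ−1) = const ⇒ T₂ = 644×(3.72)^0.400 = 1090 K; PV^γ = const ⇒ P₂ = 1620 kPa.

1090 K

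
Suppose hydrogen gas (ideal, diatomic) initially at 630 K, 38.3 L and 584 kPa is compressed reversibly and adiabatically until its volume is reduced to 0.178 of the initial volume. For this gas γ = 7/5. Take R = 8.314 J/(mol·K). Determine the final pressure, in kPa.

6540 kPa

Adiabatic: TV^(γ−1) = const ⇒ T₂ = 630×(5.62)^0.400 = 1260 K; PV^γ = const ⇒ P₂ = 6540 kPa.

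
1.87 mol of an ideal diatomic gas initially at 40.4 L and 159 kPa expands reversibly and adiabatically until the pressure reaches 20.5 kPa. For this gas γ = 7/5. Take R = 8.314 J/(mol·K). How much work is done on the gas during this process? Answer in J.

-7110 J

T₁ = P₁V₁/(nR) = 159×40.4/(1.87×8.314) = 413 K.
Adiabatic: T₂/T₁ = (P₂/P₁)^((γ−1)/γ) ⇒ T₂ = 413×(0.129)^0.286 = 230 K; V₂ = 175 L.
ΔU = nCvΔT = 1.87×20.8×(230−413) = -7110 J.
Q = 0 for an adiabatic process, so W = −ΔU = 7110 J.
Work done on the gas = −W_by = -7110 J.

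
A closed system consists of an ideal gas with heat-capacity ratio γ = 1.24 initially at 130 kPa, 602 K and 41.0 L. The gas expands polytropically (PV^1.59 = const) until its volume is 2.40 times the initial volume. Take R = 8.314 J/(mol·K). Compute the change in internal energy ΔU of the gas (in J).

n = P₁V₁/(RT₁) = 130×41.0/(8.314×602) = 1.06 mol.
Polytropic n=1.59: T₂ = T₁(V₁/V₂)^(n−1) = 602×(0.417)^0.59 = 359 K; P₂ = P₁(V₁/V₂)^n = 32.3 kPa.
For an ideal gas ΔU = nCvΔT with Cv = R/(γ−1) = 34.6 J/(mol·K).
ΔU = 1.06×34.6×(359−602) = -8960 J.

-8960 J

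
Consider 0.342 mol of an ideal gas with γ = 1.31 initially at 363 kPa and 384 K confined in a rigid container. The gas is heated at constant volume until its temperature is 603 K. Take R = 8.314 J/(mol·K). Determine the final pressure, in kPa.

570 kPa

V₁ = nRT₁/P₁ = 0.342×8.314×384/363 = 3.01 L.
Isochoric: V stays 3.01 L; P/T = const ⇒ T₂ = 603 K, P₂ = 570 kPa.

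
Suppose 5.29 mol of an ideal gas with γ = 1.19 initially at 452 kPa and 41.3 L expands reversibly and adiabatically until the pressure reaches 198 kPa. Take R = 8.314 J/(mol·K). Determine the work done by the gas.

12100 J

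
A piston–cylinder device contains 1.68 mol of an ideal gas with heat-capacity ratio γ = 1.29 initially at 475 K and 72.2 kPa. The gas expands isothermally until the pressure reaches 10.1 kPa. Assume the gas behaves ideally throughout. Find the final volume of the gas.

657 L

V₁ = nRT₁/P₁ = 1.68×8.314×475/72.2 = 91.9 L.
Isothermal: T stays 475 K; PV = const ⇒ V₂ = 657 L, P₂ = 10.1 kPa.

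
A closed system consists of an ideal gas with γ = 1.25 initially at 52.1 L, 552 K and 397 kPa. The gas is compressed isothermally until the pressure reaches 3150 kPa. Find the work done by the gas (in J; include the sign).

n = P₁V₁/(RT₁) = 397×52.1/(8.314×552) = 4.51 mol.
Isothermal: T stays 552 K; PV = const ⇒ V₂ = 6.57 L, P₂ = 3150 kPa.
W = nRT ln(V₂/V₁) = 4.51×8.314×552×ln(0.126) = -42800 J.

-42800 J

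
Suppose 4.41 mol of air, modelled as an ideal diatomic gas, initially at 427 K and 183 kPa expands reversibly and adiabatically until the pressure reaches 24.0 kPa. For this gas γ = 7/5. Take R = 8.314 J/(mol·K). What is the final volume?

V₁ = nRT₁/P₁ = 4.41×8.314×427/183 = 85.6 L.
Adiabatic: T₂/T₁ = (P₂/P₁)^((γ−1)/γ) ⇒ T₂ = 427×(0.131)^0.286 = 239 K; V₂ = 365 L.

365 L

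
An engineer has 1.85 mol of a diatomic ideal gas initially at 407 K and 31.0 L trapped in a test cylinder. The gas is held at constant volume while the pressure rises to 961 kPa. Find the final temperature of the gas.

P₁ = nRT₁/V₁ = 1.85×8.314×407/31.0 = 202 kPa.
Isochoric: V stays 31.0 L; P/T = const ⇒ T₂ = 1940 K, P₂ = 961 kPa.

1940 K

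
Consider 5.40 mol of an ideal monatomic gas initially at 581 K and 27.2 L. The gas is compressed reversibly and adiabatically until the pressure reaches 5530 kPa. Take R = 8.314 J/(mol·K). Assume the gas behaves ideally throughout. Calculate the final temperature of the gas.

1170 K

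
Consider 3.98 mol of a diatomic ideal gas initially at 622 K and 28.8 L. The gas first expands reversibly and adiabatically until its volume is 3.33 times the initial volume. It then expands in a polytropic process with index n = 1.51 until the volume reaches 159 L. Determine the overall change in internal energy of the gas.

P₁ = nRT₁/V₁ = 3.98×8.314×622/28.8 = 715 kPa.
Step 1 — Adiabatic: TV^(γ−1) = const ⇒ T₂ = 622×(0.300)^0.400 = 384 K; PV^γ = const ⇒ P₂ = 133 kPa.
ΔU = nCvΔT = 3.98×20.8×(384−622) = -19700 J.
Q = 0 for an adiabatic process, so W = −ΔU = 19700 J.
State after step 1: P = 133 kPa, V = 95.9 L, T = 384 K.
Step 2 — Polytropic n=1.51: T₂ = T₁(V₁/V₂)^(n−1) = 384×(0.603)^0.51 = 297 K; P₂ = P₁(V₁/V₂)^n = 61.8 kPa.
W = (P₁V₁−P₂V₂)/(n−1) = (133×95.9−61.8×159)/0.51 = 5670 J.
ΔU = nCvΔT = 3.98×20.8×(297−384) = -7230 J.
Q = ΔU + W = -1560 J.
Net over both steps: W = 25300 J, Q = -1560 J, ΔU = -26900 J.

-26900 J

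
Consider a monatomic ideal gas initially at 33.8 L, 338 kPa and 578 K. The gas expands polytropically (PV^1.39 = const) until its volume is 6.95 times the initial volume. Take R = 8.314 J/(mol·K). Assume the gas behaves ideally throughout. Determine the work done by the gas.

n = P₁V₁/(RT₁) = 338×33.8/(8.314×578) = 2.38 mol.
Polytropic n=1.39: T₂ = T₁(V₁/V₂)^(n−1) = 578×(0.144)^0.39 = 271 K; P₂ = P₁(V₁/V₂)^n = 22.8 kPa.
W = (P₁V₁−P₂V₂)/(n−1) = (338×33.8−22.8×235)/0.39 = 15500 J.

15500 J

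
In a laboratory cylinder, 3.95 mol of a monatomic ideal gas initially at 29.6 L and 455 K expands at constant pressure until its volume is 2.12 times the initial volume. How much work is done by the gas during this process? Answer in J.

16700 J

P₁ = nRT₁/V₁ = 3.95×8.314×455/29.6 = 505 kPa.
Isobaric: P stays 505 kPa; V/T = const ⇒ T₂ = 965 K, V₂ = 62.8 L.
W = PΔV = 505×(62.8−29.6) kPa·L = 16700 J.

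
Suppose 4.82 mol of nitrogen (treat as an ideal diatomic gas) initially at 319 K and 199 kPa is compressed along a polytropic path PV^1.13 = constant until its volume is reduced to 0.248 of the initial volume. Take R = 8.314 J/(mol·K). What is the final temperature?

V₁ = nRT₁/P₁ = 4.82×8.314×319/199 = 64.2 L.
Polytropic n=1.13: T₂ = T₁(V₁/V₂)^(n−1) = 319×(4.03)^0.13 = 382 K; P₂ = P₁(V₁/V₂)^n = 962 kPa.

382 K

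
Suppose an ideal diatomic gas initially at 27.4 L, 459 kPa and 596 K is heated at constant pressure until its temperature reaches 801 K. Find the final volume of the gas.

Isobaric: P stays 459 kPa; V/T = const ⇒ T₂ = 801 K, V₂ = 36.8 L.

36.8 L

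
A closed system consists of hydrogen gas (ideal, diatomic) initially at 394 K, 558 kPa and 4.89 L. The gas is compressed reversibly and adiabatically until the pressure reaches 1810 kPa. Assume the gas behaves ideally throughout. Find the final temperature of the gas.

Adiabatic: T₂/T₁ = (P₂/P₁)^((γ−1)/γ) ⇒ T₂ = 394×(3.24)^0.286 = 551 K; V₂ = 2.11 L.

551 K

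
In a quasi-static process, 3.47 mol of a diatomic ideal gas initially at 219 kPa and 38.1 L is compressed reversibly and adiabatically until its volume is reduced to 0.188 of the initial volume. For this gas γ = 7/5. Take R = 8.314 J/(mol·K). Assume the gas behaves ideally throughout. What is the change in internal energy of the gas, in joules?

T₁ = P₁V₁/(nR) = 219×38.1/(3.47×8.314) = 289 K.
Adiabatic: TV^(γ−1) = const ⇒ T₂ = 289×(5.32)^0.400 = 564 K; PV^γ = const ⇒ P₂ = 2270 kPa.
For an ideal gas ΔU = nCvΔT with Cv = (5/2)R = 20.8 J/(mol·K).
ΔU = 3.47×20.8×(564−289) = 19800 J.

19800 J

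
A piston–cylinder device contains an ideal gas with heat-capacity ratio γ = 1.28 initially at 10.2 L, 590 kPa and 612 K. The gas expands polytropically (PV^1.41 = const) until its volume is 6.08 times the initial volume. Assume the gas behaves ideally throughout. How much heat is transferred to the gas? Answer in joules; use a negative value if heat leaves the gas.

n = P₁V₁/(RT₁) = 590×10.2/(8.314×612) = 1.18 mol.
Polytropic n=1.41: T₂ = T₁(V₁/V₂)^(n−1) = 612×(0.164)^0.41 = 292 K; P₂ = P₁(V₁/V₂)^n = 46.3 kPa.
W = (P₁V₁−P₂V₂)/(n−1) = (590×10.2−46.3×62.0)/0.41 = 7680 J.
ΔU = nCvΔT = 1.18×29.7×(292−612) = -11200 J.
Q = ΔU + W = -3560 J.

-3560 J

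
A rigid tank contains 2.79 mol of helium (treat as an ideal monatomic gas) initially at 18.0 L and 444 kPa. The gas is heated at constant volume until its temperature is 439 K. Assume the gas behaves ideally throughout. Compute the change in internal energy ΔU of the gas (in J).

3290 J

T₁ = P₁V₁/(nR) = 444×18.0/(2.79×8.314) = 345 K.
Isochoric: V stays 18.0 L; P/T = const ⇒ T₂ = 439 K, P₂ = 566 kPa.
For an ideal gas ΔU = nCvΔT with Cv = (3/2)R = 12.5 J/(mol·K).
ΔU = 2.79×12.5×(439−345) = 3290 J.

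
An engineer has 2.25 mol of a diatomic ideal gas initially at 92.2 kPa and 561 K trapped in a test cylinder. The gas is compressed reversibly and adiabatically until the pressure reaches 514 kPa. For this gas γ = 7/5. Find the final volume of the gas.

V₁ = nRT₁/P₁ = 2.25×8.314×561/92.2 = 114 L.
Adiabatic: T₂/T₁ = (P₂/P₁)^((γ−1)/γ) ⇒ T₂ = 561×(5.57)^0.286 = 917 K; V₂ = 33.4 L.

33.4 L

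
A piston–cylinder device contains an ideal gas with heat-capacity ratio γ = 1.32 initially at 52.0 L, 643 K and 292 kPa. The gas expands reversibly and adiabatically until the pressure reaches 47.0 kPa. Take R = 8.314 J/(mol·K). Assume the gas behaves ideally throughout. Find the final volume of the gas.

207 L

Adiabatic: T₂/T₁ = (P₂/P₁)^((γ−1)/γ) ⇒ T₂ = 643×(0.161)^0.242 = 413 K; V₂ = 207 L.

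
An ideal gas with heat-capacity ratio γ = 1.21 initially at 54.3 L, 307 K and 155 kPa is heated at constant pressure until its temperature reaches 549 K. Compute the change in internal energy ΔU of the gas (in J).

n = P₁V₁/(RT₁) = 155×54.3/(8.314×307) = 3.30 mol.
Isobaric: P stays 155 kPa; V/T = const ⇒ T₂ = 549 K, V₂ = 97.1 L.
For an ideal gas ΔU = nCvΔT with Cv = R/(γ−1) = 39.6 J/(mol·K).
ΔU = 3.30×39.6×(549−307) = 31600 J.

31600 J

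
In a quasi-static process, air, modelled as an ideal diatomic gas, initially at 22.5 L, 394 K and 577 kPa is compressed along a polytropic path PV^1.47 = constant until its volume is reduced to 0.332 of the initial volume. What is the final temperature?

662 K

Polytropic n=1.47: T₂ = T₁(V₁/V₂)^(n−1) = 394×(3.01)^0.47 = 662 K; P₂ = P₁(V₁/V₂)^n = 2920 kPa.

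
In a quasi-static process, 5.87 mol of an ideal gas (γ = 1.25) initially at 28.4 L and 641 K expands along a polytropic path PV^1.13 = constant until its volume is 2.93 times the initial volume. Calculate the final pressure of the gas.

327 kPa

P₁ = nRT₁/V₁ = 5.87×8.314×641/28.4 = 1100 kPa.
Polytropic n=1.13: T₂ = T₁(V₁/V₂)^(n−1) = 641×(0.341)^0.13 = 557 K; P₂ = P₁(V₁/V₂)^n = 327 kPa.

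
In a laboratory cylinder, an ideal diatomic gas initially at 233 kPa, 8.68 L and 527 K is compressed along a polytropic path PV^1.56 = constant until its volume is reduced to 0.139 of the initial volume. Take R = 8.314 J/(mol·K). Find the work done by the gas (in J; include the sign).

n = P₁V₁/(RT₁) = 233×8.68/(8.314×527) = 0.462 mol.
Polytropic n=1.56: T₂ = T₁(V₁/V₂)^(n−1) = 527×(7.19)^0.56 = 1590 K; P₂ = P₁(V₁/V₂)^n = 5060 kPa.
W = (P₁V₁−P₂V₂)/(n−1) = (233×8.68−5060×1.21)/0.56 = -7290 J.

-7290 J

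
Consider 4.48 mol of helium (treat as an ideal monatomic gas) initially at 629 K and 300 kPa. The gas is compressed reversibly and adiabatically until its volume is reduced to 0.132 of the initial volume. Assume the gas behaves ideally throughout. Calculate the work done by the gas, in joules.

-100000 J

V₁ = nRT₁/P₁ = 4.48×8.314×629/300 = 78.1 L.
Adiabatic: TV^(γ−1) = const ⇒ T₂ = 629×(7.58)^0.667 = 2430 K; PV^γ = const ⇒ P₂ = 8770 kPa.
ΔU = nCvΔT = 4.48×12.5×(2430−629) = 100000 J.
Q = 0 for an adiabatic process, so W = −ΔU = -100000 J.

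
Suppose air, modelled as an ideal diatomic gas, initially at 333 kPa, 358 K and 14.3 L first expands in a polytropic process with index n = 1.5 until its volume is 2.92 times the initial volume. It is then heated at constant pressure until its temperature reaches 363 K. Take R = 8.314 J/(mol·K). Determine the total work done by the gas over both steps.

n = P₁V₁/(RT₁) = 333×14.3/(8.314×358) = 1.60 mol.
Step 1 — Polytropic n=1.5: T₂ = T₁(V₁/V₂)^(n−1) = 358×(0.342)^0.50 = 210 K; P₂ = P₁(V₁/V₂)^n = 66.7 kPa.
W = (P₁V₁−P₂V₂)/(n−1) = (333×14.3−66.7×41.8)/0.50 = 3950 J.
ΔU = nCvΔT = 1.60×20.8×(210−358) = -4940 J.
Q = ΔU + W = -988 J.
State after step 1: P = 66.7 kPa, V = 41.8 L, T = 210 K.
Step 2 — Isobaric: P stays 66.7 kPa; V/T = const ⇒ T₂ = 363 K, V₂ = 72.3 L.
W = PΔV = 66.7×(72.3−41.8) kPa·L = 2040 J.
ΔU = nCvΔT = 1.60×20.8×(363−210) = 5100 J.
Q = ΔU + W = nCpΔT = 7150 J.
Net over both steps: W = 5990 J, Q = 6160 J, ΔU = 166 J.

5990 J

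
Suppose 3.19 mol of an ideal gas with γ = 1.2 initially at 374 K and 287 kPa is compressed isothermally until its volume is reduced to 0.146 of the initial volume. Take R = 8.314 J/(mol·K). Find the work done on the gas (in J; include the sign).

19100 J

V₁ = nRT₁/P₁ = 3.19×8.314×374/287 = 34.6 L.
Isothermal: T stays 374 K; PV = const ⇒ V₂ = 5.05 L, P₂ = 1970 kPa.
W = nRT ln(V₂/V₁) = 3.19×8.314×374×ln(0.146) = -19100 J.
Work done on the gas = −W_by = 19100 J.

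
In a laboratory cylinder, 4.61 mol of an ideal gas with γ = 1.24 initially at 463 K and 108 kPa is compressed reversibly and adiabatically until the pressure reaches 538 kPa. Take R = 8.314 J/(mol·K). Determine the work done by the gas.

V₁ = nRT₁/P₁ = 4.61×8.314×463/108 = 164 L.
Adiabatic: T₂/T₁ = (P₂/P₁)^((γ−1)/γ) ⇒ T₂ = 463×(4.98)^0.194 = 632 K; V₂ = 45.0 L.
ΔU = nCvΔT = 4.61×34.6×(632−463) = 27000 J.
Q = 0 for an adiabatic process, so W = −ΔU = -27000 J.

-27000 J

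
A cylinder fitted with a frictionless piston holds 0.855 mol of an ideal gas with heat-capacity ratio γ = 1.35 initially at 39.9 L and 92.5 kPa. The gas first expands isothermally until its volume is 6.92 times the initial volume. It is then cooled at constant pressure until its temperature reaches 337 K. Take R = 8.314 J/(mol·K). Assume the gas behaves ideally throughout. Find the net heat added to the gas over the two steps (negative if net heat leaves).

T₁ = P₁V₁/(nR) = 92.5×39.9/(0.855×8.314) = 519 K.
Step 1 — Isothermal: T stays 519 K; PV = const ⇒ V₂ = 276 L, P₂ = 13.4 kPa.
ΔU = 0 (ideal gas, T constant).
W = nRT ln(V₂/V₁) = 0.855×8.314×519×ln(6.92) = 7140 J.
Q = ΔU + W = 7140 J.
State after step 1: P = 13.4 kPa, V = 276 L, T = 519 K.
Step 2 — Isobaric: P stays 13.4 kPa; V/T = const ⇒ T₂ = 337 K, V₂ = 179 L.
W = PΔV = 13.4×(179−276) kPa·L = -1300 J.
ΔU = nCvΔT = 0.855×23.8×(337−519) = -3700 J.
Q = ΔU + W = nCpΔT = -5000 J.
Net over both steps: W = 5840 J, Q = 2140 J, ΔU = -3700 J.

2140 J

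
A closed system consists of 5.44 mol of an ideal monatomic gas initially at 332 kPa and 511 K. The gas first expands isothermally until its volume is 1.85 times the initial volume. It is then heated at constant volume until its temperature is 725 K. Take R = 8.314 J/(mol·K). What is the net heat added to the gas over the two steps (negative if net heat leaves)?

28700 J

V₁ = nRT₁/P₁ = 5.44×8.314×511/332 = 69.6 L.
Step 1 — Isothermal: T stays 511 K; PV = const ⇒ V₂ = 129 L, P₂ = 179 kPa.
ΔU = 0 (ideal gas, T constant).
W = nRT ln(V₂/V₁) = 5.44×8.314×511×ln(1.85) = 14200 J.
Q = ΔU + W = 14200 J.
State after step 1: P = 179 kPa, V = 129 L, T = 511 K.
Step 2 — Isochoric: V stays 129 L; P/T = const ⇒ T₂ = 725 K, P₂ = 255 kPa.
W = 0 (no volume change).
ΔU = nCvΔT = 5.44×12.5×(725−511) = 14500 J.
Q = ΔU = 14500 J.
Net over both steps: W = 14200 J, Q = 28700 J, ΔU = 14500 J.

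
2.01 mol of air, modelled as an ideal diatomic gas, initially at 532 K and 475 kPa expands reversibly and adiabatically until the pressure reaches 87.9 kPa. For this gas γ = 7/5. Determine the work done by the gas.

V₁ = nRT₁/P₁ = 2.01×8.314×532/475 = 18.7 L.
Adiabatic: T₂/T₁ = (P₂/P₁)^((γ−1)/γ) ⇒ T₂ = 532×(0.185)^0.286 = 329 K; V₂ = 62.5 L.
ΔU = nCvΔT = 2.01×20.8×(329−532) = -8500 J.
Q = 0 for an adiabatic process, so W = −ΔU = 8500 J.

8500 J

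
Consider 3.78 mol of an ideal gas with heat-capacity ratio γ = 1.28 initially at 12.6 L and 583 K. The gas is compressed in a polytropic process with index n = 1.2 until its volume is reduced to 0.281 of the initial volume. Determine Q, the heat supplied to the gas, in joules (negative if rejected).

-7560 J

P₁ = nRT₁/V₁ = 3.78×8.314×583/12.6 = 1450 kPa.
Polytropic n=1.2: T₂ = T₁(V₁/V₂)^(n−1) = 583×(3.56)^0.20 = 751 K; P₂ = P₁(V₁/V₂)^n = 6670 kPa.
W = (P₁V₁−P₂V₂)/(n−1) = (1450×12.6−6670×3.54)/0.20 = -26500 J.
ΔU = nCvΔT = 3.78×29.7×(751−583) = 18900 J.
Q = ΔU + W = -7560 J.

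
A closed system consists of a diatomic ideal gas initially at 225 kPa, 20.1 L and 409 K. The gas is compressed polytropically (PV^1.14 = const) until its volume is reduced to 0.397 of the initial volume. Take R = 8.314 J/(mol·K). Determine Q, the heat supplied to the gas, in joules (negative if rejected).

n = P₁V₁/(RT₁) = 225×20.1/(8.314×409) = 1.33 mol.
Polytropic n=1.14: T₂ = T₁(V₁/V₂)^(n−1) = 409×(2.52)^0.14 = 465 K; P₂ = P₁(V₁/V₂)^n = 645 kPa.
W = (P₁V₁−P₂V₂)/(n−1) = (225×20.1−645×7.98)/0.14 = -4460 J.
ΔU = nCvΔT = 1.33×20.8×(465−409) = 1560 J.
Q = ΔU + W = -2900 J.

-2900 J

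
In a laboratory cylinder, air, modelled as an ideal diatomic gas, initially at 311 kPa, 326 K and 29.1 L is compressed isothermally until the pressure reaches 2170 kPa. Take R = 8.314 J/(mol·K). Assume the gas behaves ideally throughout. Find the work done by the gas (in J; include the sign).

n = P₁V₁/(RT₁) = 311×29.1/(8.314×326) = 3.34 mol.
Isothermal: T stays 326 K; PV = const ⇒ V₂ = 4.17 L, P₂ = 2170 kPa.
W = nRT ln(V₂/V₁) = 3.34×8.314×326×ln(0.143) = -17600 J.

-17600 J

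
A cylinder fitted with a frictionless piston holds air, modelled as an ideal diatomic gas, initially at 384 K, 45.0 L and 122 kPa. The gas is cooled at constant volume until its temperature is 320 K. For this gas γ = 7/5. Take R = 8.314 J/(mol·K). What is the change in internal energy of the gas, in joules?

n = P₁V₁/(RT₁) = 122×45.0/(8.314×384) = 1.72 mol.
Isochoric: V stays 45.0 L; P/T = const ⇒ T₂ = 320 K, P₂ = 102 kPa.
For an ideal gas ΔU = nCvΔT with Cv = (5/2)R = 20.8 J/(mol·K).
ΔU = 1.72×20.8×(320−384) = -2290 J.

-2290 J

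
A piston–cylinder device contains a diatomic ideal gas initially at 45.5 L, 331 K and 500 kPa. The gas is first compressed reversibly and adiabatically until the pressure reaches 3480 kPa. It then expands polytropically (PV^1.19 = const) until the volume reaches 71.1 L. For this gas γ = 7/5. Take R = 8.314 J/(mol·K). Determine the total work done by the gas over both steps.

19100 J

n = P₁V₁/(RT₁) = 500×45.5/(8.314×331) = 8.27 mol.
Step 1 — Adiabatic: T₂/T₁ = (P₂/P₁)^((γ−1)/γ) ⇒ T₂ = 331×(6.96)^0.286 = 576 K; V₂ = 11.4 L.
ΔU = nCvΔT = 8.27×20.8×(576−331) = 42100 J.
Q = 0 for an adiabatic process, so W = −ΔU = -42100 J.
State after step 1: P = 3480 kPa, V = 11.4 L, T = 576 K.
Step 2 — Polytropic n=1.19: T₂ = T₁(V₁/V₂)^(n−1) = 576×(0.160)^0.19 = 407 K; P₂ = P₁(V₁/V₂)^n = 393 kPa.
W = (P₁V₁−P₂V₂)/(n−1) = (3480×11.4−393×71.1)/0.19 = 61300 J.
ΔU = nCvΔT = 8.27×20.8×(407−576) = -29100 J.
Q = ΔU + W = 32200 J.
Net over both steps: W = 19100 J, Q = 32200 J, ΔU = 13000 J.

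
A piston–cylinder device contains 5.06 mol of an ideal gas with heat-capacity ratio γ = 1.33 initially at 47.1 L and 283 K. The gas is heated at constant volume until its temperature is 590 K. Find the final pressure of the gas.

527 kPa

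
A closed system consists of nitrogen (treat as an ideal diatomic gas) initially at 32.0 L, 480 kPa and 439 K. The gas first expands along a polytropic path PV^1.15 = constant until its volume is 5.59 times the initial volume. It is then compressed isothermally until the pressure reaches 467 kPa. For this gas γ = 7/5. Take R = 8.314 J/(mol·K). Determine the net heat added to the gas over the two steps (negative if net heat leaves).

-8600 J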